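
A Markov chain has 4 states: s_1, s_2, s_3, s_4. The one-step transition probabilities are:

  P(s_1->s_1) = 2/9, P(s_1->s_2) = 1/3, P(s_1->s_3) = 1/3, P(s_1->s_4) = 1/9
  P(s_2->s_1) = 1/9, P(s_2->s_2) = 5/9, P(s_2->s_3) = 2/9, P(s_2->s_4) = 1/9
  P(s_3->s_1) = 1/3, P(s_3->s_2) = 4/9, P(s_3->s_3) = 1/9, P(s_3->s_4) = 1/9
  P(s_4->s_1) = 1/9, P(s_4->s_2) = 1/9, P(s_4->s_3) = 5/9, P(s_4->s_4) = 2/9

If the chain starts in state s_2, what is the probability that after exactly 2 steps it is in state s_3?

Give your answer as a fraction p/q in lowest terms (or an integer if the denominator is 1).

Answer: 20/81

Derivation:
Computing P^2 by repeated multiplication:
P^1 =
  s_1: [2/9, 1/3, 1/3, 1/9]
  s_2: [1/9, 5/9, 2/9, 1/9]
  s_3: [1/3, 4/9, 1/9, 1/9]
  s_4: [1/9, 1/9, 5/9, 2/9]
P^2 =
  s_1: [17/81, 34/81, 20/81, 10/81]
  s_2: [14/81, 37/81, 20/81, 10/81]
  s_3: [14/81, 34/81, 23/81, 10/81]
  s_4: [20/81, 10/27, 20/81, 11/81]

(P^2)[s_2 -> s_3] = 20/81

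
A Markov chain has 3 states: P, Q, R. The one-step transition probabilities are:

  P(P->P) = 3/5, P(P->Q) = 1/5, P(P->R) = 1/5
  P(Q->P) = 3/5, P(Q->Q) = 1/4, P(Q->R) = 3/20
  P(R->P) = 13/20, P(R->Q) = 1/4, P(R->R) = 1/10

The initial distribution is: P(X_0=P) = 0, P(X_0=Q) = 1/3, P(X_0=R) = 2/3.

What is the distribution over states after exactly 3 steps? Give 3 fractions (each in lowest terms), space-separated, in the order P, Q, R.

Propagating the distribution step by step (d_{t+1} = d_t * P):
d_0 = (P=0, Q=1/3, R=2/3)
  d_1[P] = 0*3/5 + 1/3*3/5 + 2/3*13/20 = 19/30
  d_1[Q] = 0*1/5 + 1/3*1/4 + 2/3*1/4 = 1/4
  d_1[R] = 0*1/5 + 1/3*3/20 + 2/3*1/10 = 7/60
d_1 = (P=19/30, Q=1/4, R=7/60)
  d_2[P] = 19/30*3/5 + 1/4*3/5 + 7/60*13/20 = 727/1200
  d_2[Q] = 19/30*1/5 + 1/4*1/4 + 7/60*1/4 = 131/600
  d_2[R] = 19/30*1/5 + 1/4*3/20 + 7/60*1/10 = 211/1200
d_2 = (P=727/1200, Q=131/600, R=211/1200)
  d_3[P] = 727/1200*3/5 + 131/600*3/5 + 211/1200*13/20 = 14611/24000
  d_3[Q] = 727/1200*1/5 + 131/600*1/4 + 211/1200*1/4 = 5273/24000
  d_3[R] = 727/1200*1/5 + 131/600*3/20 + 211/1200*1/10 = 343/2000
d_3 = (P=14611/24000, Q=5273/24000, R=343/2000)

Answer: 14611/24000 5273/24000 343/2000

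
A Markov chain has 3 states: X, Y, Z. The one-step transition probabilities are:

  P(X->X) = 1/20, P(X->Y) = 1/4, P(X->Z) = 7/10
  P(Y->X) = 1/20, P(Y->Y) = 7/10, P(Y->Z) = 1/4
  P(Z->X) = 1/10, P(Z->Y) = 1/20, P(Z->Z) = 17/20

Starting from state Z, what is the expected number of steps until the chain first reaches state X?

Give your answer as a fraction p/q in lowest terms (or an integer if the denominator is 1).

Let h_i = expected steps to first reach X from state i.
Boundary: h_X = 0.
First-step equations for the other states:
  h_Y = 1 + 1/20*h_X + 7/10*h_Y + 1/4*h_Z
  h_Z = 1 + 1/10*h_X + 1/20*h_Y + 17/20*h_Z

Substituting h_X = 0 and rearranging gives the linear system (I - Q) h = 1:
  [3/10, -1/4] . (h_Y, h_Z) = 1
  [-1/20, 3/20] . (h_Y, h_Z) = 1

Solving yields:
  h_Y = 160/13
  h_Z = 140/13

Starting state is Z, so the expected hitting time is h_Z = 140/13.

Answer: 140/13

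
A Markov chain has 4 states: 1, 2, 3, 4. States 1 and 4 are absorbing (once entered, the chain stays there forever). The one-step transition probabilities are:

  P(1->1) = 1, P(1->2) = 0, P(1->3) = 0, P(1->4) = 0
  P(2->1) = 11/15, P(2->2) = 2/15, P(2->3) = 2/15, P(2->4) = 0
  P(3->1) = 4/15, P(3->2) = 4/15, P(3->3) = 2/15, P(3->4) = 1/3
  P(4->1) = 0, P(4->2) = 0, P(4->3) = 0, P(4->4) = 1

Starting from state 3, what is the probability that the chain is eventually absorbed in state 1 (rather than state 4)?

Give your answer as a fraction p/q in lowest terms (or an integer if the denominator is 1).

Let a_i = P(absorbed in 1 | start in state i).
Boundary conditions: a_1 = 1, a_4 = 0.
For each transient state i, a_i = sum_j P(i->j) * a_j:
  a_2 = 11/15*a_1 + 2/15*a_2 + 2/15*a_3 + 0*a_4
  a_3 = 4/15*a_1 + 4/15*a_2 + 2/15*a_3 + 1/3*a_4

Substituting a_1 = 1 and a_4 = 0, rearrange to (I - Q) a = r where r[i] = P(i -> 1):
  [13/15, -2/15] . (a_2, a_3) = 11/15
  [-4/15, 13/15] . (a_2, a_3) = 4/15

Solving yields:
  a_2 = 151/161
  a_3 = 96/161

Starting state is 3, so the absorption probability is a_3 = 96/161.

Answer: 96/161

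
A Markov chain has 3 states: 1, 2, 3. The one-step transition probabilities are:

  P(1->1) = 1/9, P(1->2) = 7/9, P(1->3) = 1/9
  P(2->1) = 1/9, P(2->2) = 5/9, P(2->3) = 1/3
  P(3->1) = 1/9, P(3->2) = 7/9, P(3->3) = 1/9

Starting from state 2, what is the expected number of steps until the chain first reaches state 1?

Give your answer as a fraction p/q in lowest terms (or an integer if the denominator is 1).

Answer: 9

Derivation:
Let h_i = expected steps to first reach 1 from state i.
Boundary: h_1 = 0.
First-step equations for the other states:
  h_2 = 1 + 1/9*h_1 + 5/9*h_2 + 1/3*h_3
  h_3 = 1 + 1/9*h_1 + 7/9*h_2 + 1/9*h_3

Substituting h_1 = 0 and rearranging gives the linear system (I - Q) h = 1:
  [4/9, -1/3] . (h_2, h_3) = 1
  [-7/9, 8/9] . (h_2, h_3) = 1

Solving yields:
  h_2 = 9
  h_3 = 9

Starting state is 2, so the expected hitting time is h_2 = 9.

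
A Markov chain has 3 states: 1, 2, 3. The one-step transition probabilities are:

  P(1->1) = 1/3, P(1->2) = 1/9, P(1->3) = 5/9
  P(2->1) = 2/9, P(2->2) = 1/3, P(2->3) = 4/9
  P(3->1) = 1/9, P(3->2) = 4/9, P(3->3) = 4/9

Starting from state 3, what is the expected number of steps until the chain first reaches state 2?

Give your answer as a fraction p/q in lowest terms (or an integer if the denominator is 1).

Let h_i = expected steps to first reach 2 from state i.
Boundary: h_2 = 0.
First-step equations for the other states:
  h_1 = 1 + 1/3*h_1 + 1/9*h_2 + 5/9*h_3
  h_3 = 1 + 1/9*h_1 + 4/9*h_2 + 4/9*h_3

Substituting h_2 = 0 and rearranging gives the linear system (I - Q) h = 1:
  [2/3, -5/9] . (h_1, h_3) = 1
  [-1/9, 5/9] . (h_1, h_3) = 1

Solving yields:
  h_1 = 18/5
  h_3 = 63/25

Starting state is 3, so the expected hitting time is h_3 = 63/25.

Answer: 63/25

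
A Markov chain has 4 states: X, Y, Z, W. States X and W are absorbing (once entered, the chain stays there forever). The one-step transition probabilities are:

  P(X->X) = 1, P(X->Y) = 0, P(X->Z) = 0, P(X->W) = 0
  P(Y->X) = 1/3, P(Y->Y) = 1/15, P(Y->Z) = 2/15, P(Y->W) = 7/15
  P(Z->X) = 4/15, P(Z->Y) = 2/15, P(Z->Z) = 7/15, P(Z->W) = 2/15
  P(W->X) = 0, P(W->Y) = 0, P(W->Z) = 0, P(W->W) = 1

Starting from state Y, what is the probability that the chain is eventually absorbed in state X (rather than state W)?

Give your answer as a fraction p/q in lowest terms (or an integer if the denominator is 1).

Answer: 4/9

Derivation:
Let a_i = P(absorbed in X | start in state i).
Boundary conditions: a_X = 1, a_W = 0.
For each transient state i, a_i = sum_j P(i->j) * a_j:
  a_Y = 1/3*a_X + 1/15*a_Y + 2/15*a_Z + 7/15*a_W
  a_Z = 4/15*a_X + 2/15*a_Y + 7/15*a_Z + 2/15*a_W

Substituting a_X = 1 and a_W = 0, rearrange to (I - Q) a = r where r[i] = P(i -> X):
  [14/15, -2/15] . (a_Y, a_Z) = 1/3
  [-2/15, 8/15] . (a_Y, a_Z) = 4/15

Solving yields:
  a_Y = 4/9
  a_Z = 11/18

Starting state is Y, so the absorption probability is a_Y = 4/9.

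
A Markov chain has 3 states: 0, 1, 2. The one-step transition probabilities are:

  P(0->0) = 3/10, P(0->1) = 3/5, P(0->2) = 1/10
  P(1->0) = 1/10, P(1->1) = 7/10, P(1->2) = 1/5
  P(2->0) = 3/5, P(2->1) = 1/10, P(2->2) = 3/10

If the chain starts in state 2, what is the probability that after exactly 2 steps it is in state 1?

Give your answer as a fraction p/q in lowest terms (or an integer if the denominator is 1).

Computing P^2 by repeated multiplication:
P^1 =
  0: [3/10, 3/5, 1/10]
  1: [1/10, 7/10, 1/5]
  2: [3/5, 1/10, 3/10]
P^2 =
  0: [21/100, 61/100, 9/50]
  1: [11/50, 57/100, 21/100]
  2: [37/100, 23/50, 17/100]

(P^2)[2 -> 1] = 23/50

Answer: 23/50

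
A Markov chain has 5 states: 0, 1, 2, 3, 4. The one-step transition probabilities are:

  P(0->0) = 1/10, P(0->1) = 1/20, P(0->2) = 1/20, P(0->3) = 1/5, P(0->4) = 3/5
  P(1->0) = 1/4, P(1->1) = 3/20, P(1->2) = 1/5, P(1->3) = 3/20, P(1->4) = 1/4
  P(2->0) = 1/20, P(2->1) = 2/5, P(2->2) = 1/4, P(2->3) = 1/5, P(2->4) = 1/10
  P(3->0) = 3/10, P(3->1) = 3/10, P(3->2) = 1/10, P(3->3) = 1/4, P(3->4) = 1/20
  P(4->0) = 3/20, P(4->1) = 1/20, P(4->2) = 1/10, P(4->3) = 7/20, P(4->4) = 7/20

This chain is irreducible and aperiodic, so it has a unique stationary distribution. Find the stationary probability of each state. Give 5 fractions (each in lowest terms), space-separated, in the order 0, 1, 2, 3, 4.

Answer: 13201/72476 12537/72476 9225/72476 17723/72476 9895/36238

Derivation:
The stationary distribution satisfies pi = pi * P, i.e.:
  pi_0 = 1/10*pi_0 + 1/4*pi_1 + 1/20*pi_2 + 3/10*pi_3 + 3/20*pi_4
  pi_1 = 1/20*pi_0 + 3/20*pi_1 + 2/5*pi_2 + 3/10*pi_3 + 1/20*pi_4
  pi_2 = 1/20*pi_0 + 1/5*pi_1 + 1/4*pi_2 + 1/10*pi_3 + 1/10*pi_4
  pi_3 = 1/5*pi_0 + 3/20*pi_1 + 1/5*pi_2 + 1/4*pi_3 + 7/20*pi_4
  pi_4 = 3/5*pi_0 + 1/4*pi_1 + 1/10*pi_2 + 1/20*pi_3 + 7/20*pi_4
with normalization: pi_0 + pi_1 + pi_2 + pi_3 + pi_4 = 1.

Using the first 4 balance equations plus normalization, the linear system A*pi = b is:
  [-9/10, 1/4, 1/20, 3/10, 3/20] . pi = 0
  [1/20, -17/20, 2/5, 3/10, 1/20] . pi = 0
  [1/20, 1/5, -3/4, 1/10, 1/10] . pi = 0
  [1/5, 3/20, 1/5, -3/4, 7/20] . pi = 0
  [1, 1, 1, 1, 1] . pi = 1

Solving yields:
  pi_0 = 13201/72476
  pi_1 = 12537/72476
  pi_2 = 9225/72476
  pi_3 = 17723/72476
  pi_4 = 9895/36238

Verification (pi * P):
  13201/72476*1/10 + 12537/72476*1/4 + 9225/72476*1/20 + 17723/72476*3/10 + 9895/36238*3/20 = 13201/72476 = pi_0  (ok)
  13201/72476*1/20 + 12537/72476*3/20 + 9225/72476*2/5 + 17723/72476*3/10 + 9895/36238*1/20 = 12537/72476 = pi_1  (ok)
  13201/72476*1/20 + 12537/72476*1/5 + 9225/72476*1/4 + 17723/72476*1/10 + 9895/36238*1/10 = 9225/72476 = pi_2  (ok)
  13201/72476*1/5 + 12537/72476*3/20 + 9225/72476*1/5 + 17723/72476*1/4 + 9895/36238*7/20 = 17723/72476 = pi_3  (ok)
  13201/72476*3/5 + 12537/72476*1/4 + 9225/72476*1/10 + 17723/72476*1/20 + 9895/36238*7/20 = 9895/36238 = pi_4  (ok)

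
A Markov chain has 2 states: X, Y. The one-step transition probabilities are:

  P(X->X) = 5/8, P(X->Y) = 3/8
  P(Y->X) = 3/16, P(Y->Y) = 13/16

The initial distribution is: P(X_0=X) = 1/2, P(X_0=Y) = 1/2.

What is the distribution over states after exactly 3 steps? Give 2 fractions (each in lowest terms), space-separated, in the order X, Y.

Answer: 2845/8192 5347/8192

Derivation:
Propagating the distribution step by step (d_{t+1} = d_t * P):
d_0 = (X=1/2, Y=1/2)
  d_1[X] = 1/2*5/8 + 1/2*3/16 = 13/32
  d_1[Y] = 1/2*3/8 + 1/2*13/16 = 19/32
d_1 = (X=13/32, Y=19/32)
  d_2[X] = 13/32*5/8 + 19/32*3/16 = 187/512
  d_2[Y] = 13/32*3/8 + 19/32*13/16 = 325/512
d_2 = (X=187/512, Y=325/512)
  d_3[X] = 187/512*5/8 + 325/512*3/16 = 2845/8192
  d_3[Y] = 187/512*3/8 + 325/512*13/16 = 5347/8192
d_3 = (X=2845/8192, Y=5347/8192)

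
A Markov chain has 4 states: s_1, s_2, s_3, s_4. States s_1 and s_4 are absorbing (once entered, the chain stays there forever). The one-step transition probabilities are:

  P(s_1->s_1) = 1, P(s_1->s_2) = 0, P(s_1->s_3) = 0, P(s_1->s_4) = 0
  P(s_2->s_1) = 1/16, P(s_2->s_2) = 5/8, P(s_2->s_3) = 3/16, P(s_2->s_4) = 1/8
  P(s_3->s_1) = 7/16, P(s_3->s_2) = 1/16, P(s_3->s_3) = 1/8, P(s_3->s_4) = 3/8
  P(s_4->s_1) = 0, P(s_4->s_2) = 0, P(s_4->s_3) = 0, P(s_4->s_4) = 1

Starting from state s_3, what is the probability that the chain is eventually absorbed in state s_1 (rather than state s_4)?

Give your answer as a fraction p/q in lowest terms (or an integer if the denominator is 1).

Answer: 43/81

Derivation:
Let a_i = P(absorbed in s_1 | start in state i).
Boundary conditions: a_s_1 = 1, a_s_4 = 0.
For each transient state i, a_i = sum_j P(i->j) * a_j:
  a_s_2 = 1/16*a_s_1 + 5/8*a_s_2 + 3/16*a_s_3 + 1/8*a_s_4
  a_s_3 = 7/16*a_s_1 + 1/16*a_s_2 + 1/8*a_s_3 + 3/8*a_s_4

Substituting a_s_1 = 1 and a_s_4 = 0, rearrange to (I - Q) a = r where r[i] = P(i -> s_1):
  [3/8, -3/16] . (a_s_2, a_s_3) = 1/16
  [-1/16, 7/8] . (a_s_2, a_s_3) = 7/16

Solving yields:
  a_s_2 = 35/81
  a_s_3 = 43/81

Starting state is s_3, so the absorption probability is a_s_3 = 43/81.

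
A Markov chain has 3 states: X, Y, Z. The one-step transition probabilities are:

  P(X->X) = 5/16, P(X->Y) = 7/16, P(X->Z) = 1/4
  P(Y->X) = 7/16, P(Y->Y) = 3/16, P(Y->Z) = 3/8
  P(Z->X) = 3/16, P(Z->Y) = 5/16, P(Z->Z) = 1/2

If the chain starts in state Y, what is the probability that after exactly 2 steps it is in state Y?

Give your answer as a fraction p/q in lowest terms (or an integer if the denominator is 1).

Computing P^2 by repeated multiplication:
P^1 =
  X: [5/16, 7/16, 1/4]
  Y: [7/16, 3/16, 3/8]
  Z: [3/16, 5/16, 1/2]
P^2 =
  X: [43/128, 19/64, 47/128]
  Y: [37/128, 11/32, 47/128]
  Z: [37/128, 19/64, 53/128]

(P^2)[Y -> Y] = 11/32

Answer: 11/32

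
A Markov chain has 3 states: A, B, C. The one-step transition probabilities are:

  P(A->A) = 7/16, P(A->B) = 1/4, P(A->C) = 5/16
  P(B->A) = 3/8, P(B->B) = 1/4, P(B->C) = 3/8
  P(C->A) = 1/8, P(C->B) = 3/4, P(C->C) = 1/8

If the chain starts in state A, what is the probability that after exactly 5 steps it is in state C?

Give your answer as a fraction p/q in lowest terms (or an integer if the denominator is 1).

Computing P^5 by repeated multiplication:
P^1 =
  A: [7/16, 1/4, 5/16]
  B: [3/8, 1/4, 3/8]
  C: [1/8, 3/4, 1/8]
P^2 =
  A: [83/256, 13/32, 69/256]
  B: [39/128, 7/16, 33/128]
  C: [45/128, 5/16, 43/128]
P^3 =
  A: [1343/4096, 197/512, 1177/4096]
  B: [675/2048, 97/256, 597/2048]
  C: [641/2048, 107/256, 551/2048]
P^4 =
  A: [21211/65536, 3225/8192, 18525/65536]
  B: [10575/32768, 1621/4096, 9225/32768]
  C: [10725/32768, 1575/4096, 9443/32768]
P^5 =
  A: [340327/1048576, 51293/131072, 297905/1048576]
  B: [170283/524288, 25609/65536, 149133/524288]
  C: [169561/524288, 25827/65536, 148111/524288]

(P^5)[A -> C] = 297905/1048576

Answer: 297905/1048576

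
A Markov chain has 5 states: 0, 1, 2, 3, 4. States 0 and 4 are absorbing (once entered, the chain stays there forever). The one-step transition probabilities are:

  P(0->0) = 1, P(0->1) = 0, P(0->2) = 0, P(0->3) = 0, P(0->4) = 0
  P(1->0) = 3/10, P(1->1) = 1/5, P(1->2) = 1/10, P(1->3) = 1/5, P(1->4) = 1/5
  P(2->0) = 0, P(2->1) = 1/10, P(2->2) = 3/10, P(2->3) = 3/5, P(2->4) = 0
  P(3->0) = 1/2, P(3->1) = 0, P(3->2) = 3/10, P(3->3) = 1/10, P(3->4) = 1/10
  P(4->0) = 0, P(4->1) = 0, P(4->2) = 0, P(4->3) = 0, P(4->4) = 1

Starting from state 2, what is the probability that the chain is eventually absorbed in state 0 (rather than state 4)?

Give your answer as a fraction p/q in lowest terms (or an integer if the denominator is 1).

Answer: 277/345

Derivation:
Let a_i = P(absorbed in 0 | start in state i).
Boundary conditions: a_0 = 1, a_4 = 0.
For each transient state i, a_i = sum_j P(i->j) * a_j:
  a_1 = 3/10*a_0 + 1/5*a_1 + 1/10*a_2 + 1/5*a_3 + 1/5*a_4
  a_2 = 0*a_0 + 1/10*a_1 + 3/10*a_2 + 3/5*a_3 + 0*a_4
  a_3 = 1/2*a_0 + 0*a_1 + 3/10*a_2 + 1/10*a_3 + 1/10*a_4

Substituting a_0 = 1 and a_4 = 0, rearrange to (I - Q) a = r where r[i] = P(i -> 0):
  [4/5, -1/10, -1/5] . (a_1, a_2, a_3) = 3/10
  [-1/10, 7/10, -3/5] . (a_1, a_2, a_3) = 0
  [0, -3/10, 9/10] . (a_1, a_2, a_3) = 1/2

Solving yields:
  a_1 = 47/69
  a_2 = 277/345
  a_3 = 284/345

Starting state is 2, so the absorption probability is a_2 = 277/345.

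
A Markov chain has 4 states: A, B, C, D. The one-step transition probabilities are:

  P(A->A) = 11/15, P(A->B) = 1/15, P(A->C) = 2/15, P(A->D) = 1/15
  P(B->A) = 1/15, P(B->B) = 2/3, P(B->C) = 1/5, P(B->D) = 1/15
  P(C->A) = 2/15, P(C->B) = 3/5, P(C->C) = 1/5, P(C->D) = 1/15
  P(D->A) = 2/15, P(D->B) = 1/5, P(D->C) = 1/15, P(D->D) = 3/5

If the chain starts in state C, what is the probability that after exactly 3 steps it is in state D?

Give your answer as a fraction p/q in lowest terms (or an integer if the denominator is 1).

Answer: 409/3375

Derivation:
Computing P^3 by repeated multiplication:
P^1 =
  A: [11/15, 1/15, 2/15, 1/15]
  B: [1/15, 2/3, 1/5, 1/15]
  C: [2/15, 3/5, 1/5, 1/15]
  D: [2/15, 1/5, 1/15, 3/5]
P^2 =
  A: [128/225, 14/75, 32/225, 23/225]
  B: [29/225, 131/225, 14/75, 23/225]
  C: [13/75, 122/225, 41/225, 23/225]
  D: [1/5, 68/225, 1/9, 29/75]
P^3 =
  A: [104/225, 181/675, 167/1125, 409/3375]
  B: [116/675, 1786/3375, 8/45, 409/3375]
  C: [679/3375, 1697/3375, 118/675, 409/3375]
  D: [787/3375, 1211/3375, 152/1125, 307/1125]

(P^3)[C -> D] = 409/3375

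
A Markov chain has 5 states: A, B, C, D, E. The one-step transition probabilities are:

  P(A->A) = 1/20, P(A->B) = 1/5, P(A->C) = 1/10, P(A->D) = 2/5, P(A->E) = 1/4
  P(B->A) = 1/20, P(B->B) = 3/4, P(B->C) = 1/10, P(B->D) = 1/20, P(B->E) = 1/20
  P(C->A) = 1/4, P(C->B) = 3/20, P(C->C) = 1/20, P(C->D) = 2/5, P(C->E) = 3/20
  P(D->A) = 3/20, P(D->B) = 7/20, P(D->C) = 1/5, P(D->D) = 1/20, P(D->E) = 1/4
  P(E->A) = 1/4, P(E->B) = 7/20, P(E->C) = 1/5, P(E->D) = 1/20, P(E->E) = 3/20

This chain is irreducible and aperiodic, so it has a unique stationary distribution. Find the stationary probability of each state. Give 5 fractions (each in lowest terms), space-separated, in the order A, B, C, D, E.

Answer: 3547/31815 16406/31815 422/3535 1189/9090 223/1818

Derivation:
The stationary distribution satisfies pi = pi * P, i.e.:
  pi_A = 1/20*pi_A + 1/20*pi_B + 1/4*pi_C + 3/20*pi_D + 1/4*pi_E
  pi_B = 1/5*pi_A + 3/4*pi_B + 3/20*pi_C + 7/20*pi_D + 7/20*pi_E
  pi_C = 1/10*pi_A + 1/10*pi_B + 1/20*pi_C + 1/5*pi_D + 1/5*pi_E
  pi_D = 2/5*pi_A + 1/20*pi_B + 2/5*pi_C + 1/20*pi_D + 1/20*pi_E
  pi_E = 1/4*pi_A + 1/20*pi_B + 3/20*pi_C + 1/4*pi_D + 3/20*pi_E
with normalization: pi_A + pi_B + pi_C + pi_D + pi_E = 1.

Using the first 4 balance equations plus normalization, the linear system A*pi = b is:
  [-19/20, 1/20, 1/4, 3/20, 1/4] . pi = 0
  [1/5, -1/4, 3/20, 7/20, 7/20] . pi = 0
  [1/10, 1/10, -19/20, 1/5, 1/5] . pi = 0
  [2/5, 1/20, 2/5, -19/20, 1/20] . pi = 0
  [1, 1, 1, 1, 1] . pi = 1

Solving yields:
  pi_A = 3547/31815
  pi_B = 16406/31815
  pi_C = 422/3535
  pi_D = 1189/9090
  pi_E = 223/1818

Verification (pi * P):
  3547/31815*1/20 + 16406/31815*1/20 + 422/3535*1/4 + 1189/9090*3/20 + 223/1818*1/4 = 3547/31815 = pi_A  (ok)
  3547/31815*1/5 + 16406/31815*3/4 + 422/3535*3/20 + 1189/9090*7/20 + 223/1818*7/20 = 16406/31815 = pi_B  (ok)
  3547/31815*1/10 + 16406/31815*1/10 + 422/3535*1/20 + 1189/9090*1/5 + 223/1818*1/5 = 422/3535 = pi_C  (ok)
  3547/31815*2/5 + 16406/31815*1/20 + 422/3535*2/5 + 1189/9090*1/20 + 223/1818*1/20 = 1189/9090 = pi_D  (ok)
  3547/31815*1/4 + 16406/31815*1/20 + 422/3535*3/20 + 1189/9090*1/4 + 223/1818*3/20 = 223/1818 = pi_E  (ok)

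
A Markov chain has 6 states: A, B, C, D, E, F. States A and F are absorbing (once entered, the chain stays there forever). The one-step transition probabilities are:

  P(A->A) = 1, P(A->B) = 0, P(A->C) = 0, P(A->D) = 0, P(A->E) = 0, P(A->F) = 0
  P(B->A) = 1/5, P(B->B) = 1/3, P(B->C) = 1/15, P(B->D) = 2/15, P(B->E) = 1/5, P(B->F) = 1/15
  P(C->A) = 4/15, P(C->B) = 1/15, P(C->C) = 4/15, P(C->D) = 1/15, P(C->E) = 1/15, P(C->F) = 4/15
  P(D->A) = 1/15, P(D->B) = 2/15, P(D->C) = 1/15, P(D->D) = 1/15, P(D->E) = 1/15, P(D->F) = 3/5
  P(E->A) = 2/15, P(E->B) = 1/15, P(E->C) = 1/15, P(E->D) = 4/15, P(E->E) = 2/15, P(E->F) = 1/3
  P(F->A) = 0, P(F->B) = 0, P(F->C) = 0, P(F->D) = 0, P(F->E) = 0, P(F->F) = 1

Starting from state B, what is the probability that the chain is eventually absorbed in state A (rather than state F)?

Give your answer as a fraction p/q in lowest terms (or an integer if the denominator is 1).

Let a_i = P(absorbed in A | start in state i).
Boundary conditions: a_A = 1, a_F = 0.
For each transient state i, a_i = sum_j P(i->j) * a_j:
  a_B = 1/5*a_A + 1/3*a_B + 1/15*a_C + 2/15*a_D + 1/5*a_E + 1/15*a_F
  a_C = 4/15*a_A + 1/15*a_B + 4/15*a_C + 1/15*a_D + 1/15*a_E + 4/15*a_F
  a_D = 1/15*a_A + 2/15*a_B + 1/15*a_C + 1/15*a_D + 1/15*a_E + 3/5*a_F
  a_E = 2/15*a_A + 1/15*a_B + 1/15*a_C + 4/15*a_D + 2/15*a_E + 1/3*a_F

Substituting a_A = 1 and a_F = 0, rearrange to (I - Q) a = r where r[i] = P(i -> A):
  [2/3, -1/15, -2/15, -1/5] . (a_B, a_C, a_D, a_E) = 1/5
  [-1/15, 11/15, -1/15, -1/15] . (a_B, a_C, a_D, a_E) = 4/15
  [-2/15, -1/15, 14/15, -1/15] . (a_B, a_C, a_D, a_E) = 1/15
  [-1/15, -1/15, -4/15, 13/15] . (a_B, a_C, a_D, a_E) = 2/15

Solving yields:
  a_B = 825/1763
  a_C = 792/1763
  a_D = 336/1763
  a_E = 499/1763

Starting state is B, so the absorption probability is a_B = 825/1763.

Answer: 825/1763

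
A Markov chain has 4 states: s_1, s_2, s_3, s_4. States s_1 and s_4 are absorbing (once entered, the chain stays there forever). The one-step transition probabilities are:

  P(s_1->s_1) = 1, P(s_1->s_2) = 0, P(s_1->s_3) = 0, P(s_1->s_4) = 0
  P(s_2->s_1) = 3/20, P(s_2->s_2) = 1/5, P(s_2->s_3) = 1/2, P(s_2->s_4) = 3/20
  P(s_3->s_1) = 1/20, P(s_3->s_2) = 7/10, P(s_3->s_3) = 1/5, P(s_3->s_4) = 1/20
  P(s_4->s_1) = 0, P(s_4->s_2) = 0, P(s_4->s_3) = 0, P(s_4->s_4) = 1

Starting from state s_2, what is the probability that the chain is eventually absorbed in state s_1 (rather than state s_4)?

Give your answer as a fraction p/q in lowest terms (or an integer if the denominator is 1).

Let a_i = P(absorbed in s_1 | start in state i).
Boundary conditions: a_s_1 = 1, a_s_4 = 0.
For each transient state i, a_i = sum_j P(i->j) * a_j:
  a_s_2 = 3/20*a_s_1 + 1/5*a_s_2 + 1/2*a_s_3 + 3/20*a_s_4
  a_s_3 = 1/20*a_s_1 + 7/10*a_s_2 + 1/5*a_s_3 + 1/20*a_s_4

Substituting a_s_1 = 1 and a_s_4 = 0, rearrange to (I - Q) a = r where r[i] = P(i -> s_1):
  [4/5, -1/2] . (a_s_2, a_s_3) = 3/20
  [-7/10, 4/5] . (a_s_2, a_s_3) = 1/20

Solving yields:
  a_s_2 = 1/2
  a_s_3 = 1/2

Starting state is s_2, so the absorption probability is a_s_2 = 1/2.

Answer: 1/2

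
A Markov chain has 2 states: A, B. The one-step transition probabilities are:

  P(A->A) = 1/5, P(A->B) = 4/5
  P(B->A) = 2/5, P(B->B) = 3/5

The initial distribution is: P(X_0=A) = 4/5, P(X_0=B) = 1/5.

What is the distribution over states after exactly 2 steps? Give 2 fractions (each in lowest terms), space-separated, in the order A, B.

Propagating the distribution step by step (d_{t+1} = d_t * P):
d_0 = (A=4/5, B=1/5)
  d_1[A] = 4/5*1/5 + 1/5*2/5 = 6/25
  d_1[B] = 4/5*4/5 + 1/5*3/5 = 19/25
d_1 = (A=6/25, B=19/25)
  d_2[A] = 6/25*1/5 + 19/25*2/5 = 44/125
  d_2[B] = 6/25*4/5 + 19/25*3/5 = 81/125
d_2 = (A=44/125, B=81/125)

Answer: 44/125 81/125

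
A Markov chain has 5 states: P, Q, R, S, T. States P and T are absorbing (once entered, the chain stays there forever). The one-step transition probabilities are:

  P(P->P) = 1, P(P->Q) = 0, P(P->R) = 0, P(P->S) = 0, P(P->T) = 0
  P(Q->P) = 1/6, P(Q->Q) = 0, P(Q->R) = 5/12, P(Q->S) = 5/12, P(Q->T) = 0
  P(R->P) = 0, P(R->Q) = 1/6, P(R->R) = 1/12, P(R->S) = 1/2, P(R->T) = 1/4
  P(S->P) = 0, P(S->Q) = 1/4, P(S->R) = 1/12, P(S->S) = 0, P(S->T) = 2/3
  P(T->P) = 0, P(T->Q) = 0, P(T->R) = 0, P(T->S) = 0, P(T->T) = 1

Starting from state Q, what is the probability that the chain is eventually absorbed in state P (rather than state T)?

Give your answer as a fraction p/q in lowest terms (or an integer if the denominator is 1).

Let a_i = P(absorbed in P | start in state i).
Boundary conditions: a_P = 1, a_T = 0.
For each transient state i, a_i = sum_j P(i->j) * a_j:
  a_Q = 1/6*a_P + 0*a_Q + 5/12*a_R + 5/12*a_S + 0*a_T
  a_R = 0*a_P + 1/6*a_Q + 1/12*a_R + 1/2*a_S + 1/4*a_T
  a_S = 0*a_P + 1/4*a_Q + 1/12*a_R + 0*a_S + 2/3*a_T

Substituting a_P = 1 and a_T = 0, rearrange to (I - Q) a = r where r[i] = P(i -> P):
  [1, -5/12, -5/12] . (a_Q, a_R, a_S) = 1/6
  [-1/6, 11/12, -1/2] . (a_Q, a_R, a_S) = 0
  [-1/4, -1/12, 1] . (a_Q, a_R, a_S) = 0

Solving yields:
  a_Q = 36/161
  a_R = 12/161
  a_S = 10/161

Starting state is Q, so the absorption probability is a_Q = 36/161.

Answer: 36/161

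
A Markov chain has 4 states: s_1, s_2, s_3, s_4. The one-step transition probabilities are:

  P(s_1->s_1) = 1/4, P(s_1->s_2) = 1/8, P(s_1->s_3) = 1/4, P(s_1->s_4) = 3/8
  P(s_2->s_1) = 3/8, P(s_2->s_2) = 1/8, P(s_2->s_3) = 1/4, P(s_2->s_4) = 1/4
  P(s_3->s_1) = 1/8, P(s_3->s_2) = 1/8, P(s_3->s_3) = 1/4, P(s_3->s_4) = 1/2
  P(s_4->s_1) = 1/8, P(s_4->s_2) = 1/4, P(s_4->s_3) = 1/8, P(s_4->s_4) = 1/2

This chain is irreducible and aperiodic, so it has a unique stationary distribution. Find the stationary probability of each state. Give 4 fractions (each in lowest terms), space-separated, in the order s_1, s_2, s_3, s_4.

Answer: 45/232 83/464 91/464 25/58

Derivation:
The stationary distribution satisfies pi = pi * P, i.e.:
  pi_s_1 = 1/4*pi_s_1 + 3/8*pi_s_2 + 1/8*pi_s_3 + 1/8*pi_s_4
  pi_s_2 = 1/8*pi_s_1 + 1/8*pi_s_2 + 1/8*pi_s_3 + 1/4*pi_s_4
  pi_s_3 = 1/4*pi_s_1 + 1/4*pi_s_2 + 1/4*pi_s_3 + 1/8*pi_s_4
  pi_s_4 = 3/8*pi_s_1 + 1/4*pi_s_2 + 1/2*pi_s_3 + 1/2*pi_s_4
with normalization: pi_s_1 + pi_s_2 + pi_s_3 + pi_s_4 = 1.

Using the first 3 balance equations plus normalization, the linear system A*pi = b is:
  [-3/4, 3/8, 1/8, 1/8] . pi = 0
  [1/8, -7/8, 1/8, 1/4] . pi = 0
  [1/4, 1/4, -3/4, 1/8] . pi = 0
  [1, 1, 1, 1] . pi = 1

Solving yields:
  pi_s_1 = 45/232
  pi_s_2 = 83/464
  pi_s_3 = 91/464
  pi_s_4 = 25/58

Verification (pi * P):
  45/232*1/4 + 83/464*3/8 + 91/464*1/8 + 25/58*1/8 = 45/232 = pi_s_1  (ok)
  45/232*1/8 + 83/464*1/8 + 91/464*1/8 + 25/58*1/4 = 83/464 = pi_s_2  (ok)
  45/232*1/4 + 83/464*1/4 + 91/464*1/4 + 25/58*1/8 = 91/464 = pi_s_3  (ok)
  45/232*3/8 + 83/464*1/4 + 91/464*1/2 + 25/58*1/2 = 25/58 = pi_s_4  (ok)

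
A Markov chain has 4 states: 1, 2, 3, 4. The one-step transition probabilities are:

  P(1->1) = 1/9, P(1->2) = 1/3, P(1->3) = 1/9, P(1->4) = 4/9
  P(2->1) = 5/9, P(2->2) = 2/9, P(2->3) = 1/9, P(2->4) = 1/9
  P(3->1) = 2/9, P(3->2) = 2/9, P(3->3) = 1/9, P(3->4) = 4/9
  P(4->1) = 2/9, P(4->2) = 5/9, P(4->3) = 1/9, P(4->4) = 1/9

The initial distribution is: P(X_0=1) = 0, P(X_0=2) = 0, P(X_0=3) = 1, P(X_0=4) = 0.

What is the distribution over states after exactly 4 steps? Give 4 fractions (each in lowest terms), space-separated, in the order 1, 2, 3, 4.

Answer: 1936/6561 2216/6561 1/9 560/2187

Derivation:
Propagating the distribution step by step (d_{t+1} = d_t * P):
d_0 = (1=0, 2=0, 3=1, 4=0)
  d_1[1] = 0*1/9 + 0*5/9 + 1*2/9 + 0*2/9 = 2/9
  d_1[2] = 0*1/3 + 0*2/9 + 1*2/9 + 0*5/9 = 2/9
  d_1[3] = 0*1/9 + 0*1/9 + 1*1/9 + 0*1/9 = 1/9
  d_1[4] = 0*4/9 + 0*1/9 + 1*4/9 + 0*1/9 = 4/9
d_1 = (1=2/9, 2=2/9, 3=1/9, 4=4/9)
  d_2[1] = 2/9*1/9 + 2/9*5/9 + 1/9*2/9 + 4/9*2/9 = 22/81
  d_2[2] = 2/9*1/3 + 2/9*2/9 + 1/9*2/9 + 4/9*5/9 = 32/81
  d_2[3] = 2/9*1/9 + 2/9*1/9 + 1/9*1/9 + 4/9*1/9 = 1/9
  d_2[4] = 2/9*4/9 + 2/9*1/9 + 1/9*4/9 + 4/9*1/9 = 2/9
d_2 = (1=22/81, 2=32/81, 3=1/9, 4=2/9)
  d_3[1] = 22/81*1/9 + 32/81*5/9 + 1/9*2/9 + 2/9*2/9 = 236/729
  d_3[2] = 22/81*1/3 + 32/81*2/9 + 1/9*2/9 + 2/9*5/9 = 238/729
  d_3[3] = 22/81*1/9 + 32/81*1/9 + 1/9*1/9 + 2/9*1/9 = 1/9
  d_3[4] = 22/81*4/9 + 32/81*1/9 + 1/9*4/9 + 2/9*1/9 = 58/243
d_3 = (1=236/729, 2=238/729, 3=1/9, 4=58/243)
  d_4[1] = 236/729*1/9 + 238/729*5/9 + 1/9*2/9 + 58/243*2/9 = 1936/6561
  d_4[2] = 236/729*1/3 + 238/729*2/9 + 1/9*2/9 + 58/243*5/9 = 2216/6561
  d_4[3] = 236/729*1/9 + 238/729*1/9 + 1/9*1/9 + 58/243*1/9 = 1/9
  d_4[4] = 236/729*4/9 + 238/729*1/9 + 1/9*4/9 + 58/243*1/9 = 560/2187
d_4 = (1=1936/6561, 2=2216/6561, 3=1/9, 4=560/2187)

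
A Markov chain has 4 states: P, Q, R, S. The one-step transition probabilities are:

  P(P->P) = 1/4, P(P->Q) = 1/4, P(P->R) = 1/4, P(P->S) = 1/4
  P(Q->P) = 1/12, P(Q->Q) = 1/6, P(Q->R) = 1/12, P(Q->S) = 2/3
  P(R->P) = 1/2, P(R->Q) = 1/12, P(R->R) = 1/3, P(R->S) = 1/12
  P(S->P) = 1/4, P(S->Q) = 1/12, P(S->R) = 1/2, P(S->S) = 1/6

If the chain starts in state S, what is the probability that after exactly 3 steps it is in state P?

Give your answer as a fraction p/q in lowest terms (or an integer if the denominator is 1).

Computing P^3 by repeated multiplication:
P^1 =
  P: [1/4, 1/4, 1/4, 1/4]
  Q: [1/12, 1/6, 1/12, 2/3]
  R: [1/2, 1/12, 1/3, 1/12]
  S: [1/4, 1/12, 1/2, 1/6]
P^2 =
  P: [13/48, 7/48, 7/24, 7/24]
  Q: [35/144, 1/9, 19/48, 1/4]
  R: [23/72, 25/144, 41/144, 2/9]
  S: [13/36, 19/144, 23/72, 3/16]
P^3 =
  P: [43/144, 9/64, 31/96, 137/576]
  Q: [571/1728, 115/864, 565/1728, 181/864]
  R: [505/1728, 29/192, 173/576, 443/1728]
  S: [133/432, 89/576, 521/1728, 17/72]

(P^3)[S -> P] = 133/432

Answer: 133/432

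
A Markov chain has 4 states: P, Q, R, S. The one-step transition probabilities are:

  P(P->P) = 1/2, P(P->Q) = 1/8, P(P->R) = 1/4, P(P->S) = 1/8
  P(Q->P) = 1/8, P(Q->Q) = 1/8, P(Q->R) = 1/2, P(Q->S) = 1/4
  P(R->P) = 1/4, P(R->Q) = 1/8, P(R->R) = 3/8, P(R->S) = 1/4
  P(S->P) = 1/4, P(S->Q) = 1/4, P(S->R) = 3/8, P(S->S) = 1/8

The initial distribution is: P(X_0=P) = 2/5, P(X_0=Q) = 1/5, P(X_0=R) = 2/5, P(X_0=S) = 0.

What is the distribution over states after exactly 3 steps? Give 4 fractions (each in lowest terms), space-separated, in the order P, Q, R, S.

Propagating the distribution step by step (d_{t+1} = d_t * P):
d_0 = (P=2/5, Q=1/5, R=2/5, S=0)
  d_1[P] = 2/5*1/2 + 1/5*1/8 + 2/5*1/4 + 0*1/4 = 13/40
  d_1[Q] = 2/5*1/8 + 1/5*1/8 + 2/5*1/8 + 0*1/4 = 1/8
  d_1[R] = 2/5*1/4 + 1/5*1/2 + 2/5*3/8 + 0*3/8 = 7/20
  d_1[S] = 2/5*1/8 + 1/5*1/4 + 2/5*1/4 + 0*1/8 = 1/5
d_1 = (P=13/40, Q=1/8, R=7/20, S=1/5)
  d_2[P] = 13/40*1/2 + 1/8*1/8 + 7/20*1/4 + 1/5*1/4 = 101/320
  d_2[Q] = 13/40*1/8 + 1/8*1/8 + 7/20*1/8 + 1/5*1/4 = 3/20
  d_2[R] = 13/40*1/4 + 1/8*1/2 + 7/20*3/8 + 1/5*3/8 = 7/20
  d_2[S] = 13/40*1/8 + 1/8*1/4 + 7/20*1/4 + 1/5*1/8 = 59/320
d_2 = (P=101/320, Q=3/20, R=7/20, S=59/320)
  d_3[P] = 101/320*1/2 + 3/20*1/8 + 7/20*1/4 + 59/320*1/4 = 397/1280
  d_3[Q] = 101/320*1/8 + 3/20*1/8 + 7/20*1/8 + 59/320*1/4 = 379/2560
  d_3[R] = 101/320*1/4 + 3/20*1/2 + 7/20*3/8 + 59/320*3/8 = 907/2560
  d_3[S] = 101/320*1/8 + 3/20*1/4 + 7/20*1/4 + 59/320*1/8 = 3/16
d_3 = (P=397/1280, Q=379/2560, R=907/2560, S=3/16)

Answer: 397/1280 379/2560 907/2560 3/16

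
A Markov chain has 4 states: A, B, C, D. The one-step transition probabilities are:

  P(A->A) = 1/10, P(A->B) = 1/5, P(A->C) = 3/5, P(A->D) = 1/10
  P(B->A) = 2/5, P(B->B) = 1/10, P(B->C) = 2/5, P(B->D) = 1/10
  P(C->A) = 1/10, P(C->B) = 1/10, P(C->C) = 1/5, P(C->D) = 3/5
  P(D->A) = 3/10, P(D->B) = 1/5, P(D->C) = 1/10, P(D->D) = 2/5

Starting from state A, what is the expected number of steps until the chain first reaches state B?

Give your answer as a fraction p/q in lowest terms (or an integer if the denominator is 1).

Let h_i = expected steps to first reach B from state i.
Boundary: h_B = 0.
First-step equations for the other states:
  h_A = 1 + 1/10*h_A + 1/5*h_B + 3/5*h_C + 1/10*h_D
  h_C = 1 + 1/10*h_A + 1/10*h_B + 1/5*h_C + 3/5*h_D
  h_D = 1 + 3/10*h_A + 1/5*h_B + 1/10*h_C + 2/5*h_D

Substituting h_B = 0 and rearranging gives the linear system (I - Q) h = 1:
  [9/10, -3/5, -1/10] . (h_A, h_C, h_D) = 1
  [-1/10, 4/5, -3/5] . (h_A, h_C, h_D) = 1
  [-3/10, -1/10, 3/5] . (h_A, h_C, h_D) = 1

Solving yields:
  h_A = 1230/209
  h_C = 1300/209
  h_D = 1180/209

Starting state is A, so the expected hitting time is h_A = 1230/209.

Answer: 1230/209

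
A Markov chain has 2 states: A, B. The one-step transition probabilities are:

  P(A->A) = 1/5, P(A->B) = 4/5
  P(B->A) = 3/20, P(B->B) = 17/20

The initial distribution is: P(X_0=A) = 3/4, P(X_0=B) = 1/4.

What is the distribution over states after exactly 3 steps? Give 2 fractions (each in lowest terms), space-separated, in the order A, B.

Propagating the distribution step by step (d_{t+1} = d_t * P):
d_0 = (A=3/4, B=1/4)
  d_1[A] = 3/4*1/5 + 1/4*3/20 = 3/16
  d_1[B] = 3/4*4/5 + 1/4*17/20 = 13/16
d_1 = (A=3/16, B=13/16)
  d_2[A] = 3/16*1/5 + 13/16*3/20 = 51/320
  d_2[B] = 3/16*4/5 + 13/16*17/20 = 269/320
d_2 = (A=51/320, B=269/320)
  d_3[A] = 51/320*1/5 + 269/320*3/20 = 1011/6400
  d_3[B] = 51/320*4/5 + 269/320*17/20 = 5389/6400
d_3 = (A=1011/6400, B=5389/6400)

Answer: 1011/6400 5389/6400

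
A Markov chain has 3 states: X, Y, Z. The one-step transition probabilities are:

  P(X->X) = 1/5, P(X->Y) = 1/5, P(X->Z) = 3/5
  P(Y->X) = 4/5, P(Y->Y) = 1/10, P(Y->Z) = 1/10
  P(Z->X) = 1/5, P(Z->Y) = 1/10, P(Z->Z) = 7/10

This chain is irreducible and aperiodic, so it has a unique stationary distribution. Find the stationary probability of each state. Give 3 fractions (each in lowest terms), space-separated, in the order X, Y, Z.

Answer: 13/47 6/47 28/47

Derivation:
The stationary distribution satisfies pi = pi * P, i.e.:
  pi_X = 1/5*pi_X + 4/5*pi_Y + 1/5*pi_Z
  pi_Y = 1/5*pi_X + 1/10*pi_Y + 1/10*pi_Z
  pi_Z = 3/5*pi_X + 1/10*pi_Y + 7/10*pi_Z
with normalization: pi_X + pi_Y + pi_Z = 1.

Using the first 2 balance equations plus normalization, the linear system A*pi = b is:
  [-4/5, 4/5, 1/5] . pi = 0
  [1/5, -9/10, 1/10] . pi = 0
  [1, 1, 1] . pi = 1

Solving yields:
  pi_X = 13/47
  pi_Y = 6/47
  pi_Z = 28/47

Verification (pi * P):
  13/47*1/5 + 6/47*4/5 + 28/47*1/5 = 13/47 = pi_X  (ok)
  13/47*1/5 + 6/47*1/10 + 28/47*1/10 = 6/47 = pi_Y  (ok)
  13/47*3/5 + 6/47*1/10 + 28/47*7/10 = 28/47 = pi_Z  (ok)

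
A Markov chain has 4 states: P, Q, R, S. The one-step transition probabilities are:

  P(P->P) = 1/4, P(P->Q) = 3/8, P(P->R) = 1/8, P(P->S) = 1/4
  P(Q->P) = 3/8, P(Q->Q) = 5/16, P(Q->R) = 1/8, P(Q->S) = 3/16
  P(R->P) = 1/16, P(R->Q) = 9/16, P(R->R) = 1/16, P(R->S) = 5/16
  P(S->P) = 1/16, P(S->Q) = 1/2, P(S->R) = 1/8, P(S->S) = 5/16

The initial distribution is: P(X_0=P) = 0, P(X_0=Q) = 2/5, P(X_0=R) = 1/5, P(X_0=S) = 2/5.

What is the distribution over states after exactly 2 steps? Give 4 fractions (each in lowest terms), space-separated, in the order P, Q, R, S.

Answer: 15/64 257/640 151/1280 63/256

Derivation:
Propagating the distribution step by step (d_{t+1} = d_t * P):
d_0 = (P=0, Q=2/5, R=1/5, S=2/5)
  d_1[P] = 0*1/4 + 2/5*3/8 + 1/5*1/16 + 2/5*1/16 = 3/16
  d_1[Q] = 0*3/8 + 2/5*5/16 + 1/5*9/16 + 2/5*1/2 = 7/16
  d_1[R] = 0*1/8 + 2/5*1/8 + 1/5*1/16 + 2/5*1/8 = 9/80
  d_1[S] = 0*1/4 + 2/5*3/16 + 1/5*5/16 + 2/5*5/16 = 21/80
d_1 = (P=3/16, Q=7/16, R=9/80, S=21/80)
  d_2[P] = 3/16*1/4 + 7/16*3/8 + 9/80*1/16 + 21/80*1/16 = 15/64
  d_2[Q] = 3/16*3/8 + 7/16*5/16 + 9/80*9/16 + 21/80*1/2 = 257/640
  d_2[R] = 3/16*1/8 + 7/16*1/8 + 9/80*1/16 + 21/80*1/8 = 151/1280
  d_2[S] = 3/16*1/4 + 7/16*3/16 + 9/80*5/16 + 21/80*5/16 = 63/256
d_2 = (P=15/64, Q=257/640, R=151/1280, S=63/256)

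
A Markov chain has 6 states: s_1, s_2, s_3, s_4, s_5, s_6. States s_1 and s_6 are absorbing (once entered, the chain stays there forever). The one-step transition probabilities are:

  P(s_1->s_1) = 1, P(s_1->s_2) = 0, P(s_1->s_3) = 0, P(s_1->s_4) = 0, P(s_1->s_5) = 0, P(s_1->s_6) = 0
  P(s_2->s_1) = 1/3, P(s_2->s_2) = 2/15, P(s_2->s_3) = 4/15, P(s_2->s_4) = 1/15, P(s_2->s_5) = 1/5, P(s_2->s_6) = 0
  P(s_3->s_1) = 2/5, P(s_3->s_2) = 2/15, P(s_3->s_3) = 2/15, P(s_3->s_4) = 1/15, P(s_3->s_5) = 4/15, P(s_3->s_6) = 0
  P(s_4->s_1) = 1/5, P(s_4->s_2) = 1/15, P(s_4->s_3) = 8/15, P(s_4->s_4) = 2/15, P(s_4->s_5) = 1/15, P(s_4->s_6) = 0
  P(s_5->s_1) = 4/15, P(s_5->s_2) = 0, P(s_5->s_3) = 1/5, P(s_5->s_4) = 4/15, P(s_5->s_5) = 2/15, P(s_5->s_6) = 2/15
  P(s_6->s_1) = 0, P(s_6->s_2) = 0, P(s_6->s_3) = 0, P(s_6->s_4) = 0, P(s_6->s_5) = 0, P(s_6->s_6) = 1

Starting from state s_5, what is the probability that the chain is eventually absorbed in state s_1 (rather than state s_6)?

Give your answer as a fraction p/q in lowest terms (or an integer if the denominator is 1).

Let a_i = P(absorbed in s_1 | start in state i).
Boundary conditions: a_s_1 = 1, a_s_6 = 0.
For each transient state i, a_i = sum_j P(i->j) * a_j:
  a_s_2 = 1/3*a_s_1 + 2/15*a_s_2 + 4/15*a_s_3 + 1/15*a_s_4 + 1/5*a_s_5 + 0*a_s_6
  a_s_3 = 2/5*a_s_1 + 2/15*a_s_2 + 2/15*a_s_3 + 1/15*a_s_4 + 4/15*a_s_5 + 0*a_s_6
  a_s_4 = 1/5*a_s_1 + 1/15*a_s_2 + 8/15*a_s_3 + 2/15*a_s_4 + 1/15*a_s_5 + 0*a_s_6
  a_s_5 = 4/15*a_s_1 + 0*a_s_2 + 1/5*a_s_3 + 4/15*a_s_4 + 2/15*a_s_5 + 2/15*a_s_6

Substituting a_s_1 = 1 and a_s_6 = 0, rearrange to (I - Q) a = r where r[i] = P(i -> s_1):
  [13/15, -4/15, -1/15, -1/5] . (a_s_2, a_s_3, a_s_4, a_s_5) = 1/3
  [-2/15, 13/15, -1/15, -4/15] . (a_s_2, a_s_3, a_s_4, a_s_5) = 2/5
  [-1/15, -8/15, 13/15, -1/15] . (a_s_2, a_s_3, a_s_4, a_s_5) = 1/5
  [0, -1/5, -4/15, 13/15] . (a_s_2, a_s_3, a_s_4, a_s_5) = 4/15

Solving yields:
  a_s_2 = 4731/5101
  a_s_3 = 4717/5101
  a_s_4 = 4761/5101
  a_s_5 = 4123/5101

Starting state is s_5, so the absorption probability is a_s_5 = 4123/5101.

Answer: 4123/5101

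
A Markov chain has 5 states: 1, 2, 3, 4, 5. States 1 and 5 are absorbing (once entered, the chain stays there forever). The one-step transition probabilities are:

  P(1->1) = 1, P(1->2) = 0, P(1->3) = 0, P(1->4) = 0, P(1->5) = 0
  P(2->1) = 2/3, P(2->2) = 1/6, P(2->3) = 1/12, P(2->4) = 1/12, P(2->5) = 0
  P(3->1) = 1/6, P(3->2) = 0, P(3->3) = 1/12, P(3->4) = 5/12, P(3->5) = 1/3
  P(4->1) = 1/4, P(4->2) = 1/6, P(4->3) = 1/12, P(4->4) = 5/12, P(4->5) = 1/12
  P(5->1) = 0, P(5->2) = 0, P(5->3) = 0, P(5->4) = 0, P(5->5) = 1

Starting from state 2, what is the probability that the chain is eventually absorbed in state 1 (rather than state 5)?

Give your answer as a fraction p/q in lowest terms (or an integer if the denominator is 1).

Let a_i = P(absorbed in 1 | start in state i).
Boundary conditions: a_1 = 1, a_5 = 0.
For each transient state i, a_i = sum_j P(i->j) * a_j:
  a_2 = 2/3*a_1 + 1/6*a_2 + 1/12*a_3 + 1/12*a_4 + 0*a_5
  a_3 = 1/6*a_1 + 0*a_2 + 1/12*a_3 + 5/12*a_4 + 1/3*a_5
  a_4 = 1/4*a_1 + 1/6*a_2 + 1/12*a_3 + 5/12*a_4 + 1/12*a_5

Substituting a_1 = 1 and a_5 = 0, rearrange to (I - Q) a = r where r[i] = P(i -> 1):
  [5/6, -1/12, -1/12] . (a_2, a_3, a_4) = 2/3
  [0, 11/12, -5/12] . (a_2, a_3, a_4) = 1/6
  [-1/6, -1/12, 7/12] . (a_2, a_3, a_4) = 1/4

Solving yields:
  a_2 = 40/43
  a_3 = 183/344
  a_4 = 265/344

Starting state is 2, so the absorption probability is a_2 = 40/43.

Answer: 40/43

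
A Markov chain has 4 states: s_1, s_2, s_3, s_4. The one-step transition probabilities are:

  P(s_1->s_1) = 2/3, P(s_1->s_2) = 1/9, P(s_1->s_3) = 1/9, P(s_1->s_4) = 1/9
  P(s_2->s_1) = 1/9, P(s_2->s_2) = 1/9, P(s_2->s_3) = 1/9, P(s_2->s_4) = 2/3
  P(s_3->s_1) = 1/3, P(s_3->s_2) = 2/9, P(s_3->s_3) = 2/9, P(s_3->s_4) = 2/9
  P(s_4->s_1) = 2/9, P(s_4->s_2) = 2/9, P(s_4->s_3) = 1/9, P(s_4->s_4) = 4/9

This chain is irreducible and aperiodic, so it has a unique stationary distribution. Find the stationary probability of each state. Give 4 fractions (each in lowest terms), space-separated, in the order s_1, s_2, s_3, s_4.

Answer: 11/28 9/56 1/8 9/28

Derivation:
The stationary distribution satisfies pi = pi * P, i.e.:
  pi_s_1 = 2/3*pi_s_1 + 1/9*pi_s_2 + 1/3*pi_s_3 + 2/9*pi_s_4
  pi_s_2 = 1/9*pi_s_1 + 1/9*pi_s_2 + 2/9*pi_s_3 + 2/9*pi_s_4
  pi_s_3 = 1/9*pi_s_1 + 1/9*pi_s_2 + 2/9*pi_s_3 + 1/9*pi_s_4
  pi_s_4 = 1/9*pi_s_1 + 2/3*pi_s_2 + 2/9*pi_s_3 + 4/9*pi_s_4
with normalization: pi_s_1 + pi_s_2 + pi_s_3 + pi_s_4 = 1.

Using the first 3 balance equations plus normalization, the linear system A*pi = b is:
  [-1/3, 1/9, 1/3, 2/9] . pi = 0
  [1/9, -8/9, 2/9, 2/9] . pi = 0
  [1/9, 1/9, -7/9, 1/9] . pi = 0
  [1, 1, 1, 1] . pi = 1

Solving yields:
  pi_s_1 = 11/28
  pi_s_2 = 9/56
  pi_s_3 = 1/8
  pi_s_4 = 9/28

Verification (pi * P):
  11/28*2/3 + 9/56*1/9 + 1/8*1/3 + 9/28*2/9 = 11/28 = pi_s_1  (ok)
  11/28*1/9 + 9/56*1/9 + 1/8*2/9 + 9/28*2/9 = 9/56 = pi_s_2  (ok)
  11/28*1/9 + 9/56*1/9 + 1/8*2/9 + 9/28*1/9 = 1/8 = pi_s_3  (ok)
  11/28*1/9 + 9/56*2/3 + 1/8*2/9 + 9/28*4/9 = 9/28 = pi_s_4  (ok)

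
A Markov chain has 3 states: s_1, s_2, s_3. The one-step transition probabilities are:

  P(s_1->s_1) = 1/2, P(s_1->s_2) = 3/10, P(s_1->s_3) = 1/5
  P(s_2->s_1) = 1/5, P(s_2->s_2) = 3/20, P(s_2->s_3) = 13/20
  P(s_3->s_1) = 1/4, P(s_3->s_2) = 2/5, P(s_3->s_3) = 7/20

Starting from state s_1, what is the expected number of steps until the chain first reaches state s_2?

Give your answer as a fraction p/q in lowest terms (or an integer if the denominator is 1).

Let h_i = expected steps to first reach s_2 from state i.
Boundary: h_s_2 = 0.
First-step equations for the other states:
  h_s_1 = 1 + 1/2*h_s_1 + 3/10*h_s_2 + 1/5*h_s_3
  h_s_3 = 1 + 1/4*h_s_1 + 2/5*h_s_2 + 7/20*h_s_3

Substituting h_s_2 = 0 and rearranging gives the linear system (I - Q) h = 1:
  [1/2, -1/5] . (h_s_1, h_s_3) = 1
  [-1/4, 13/20] . (h_s_1, h_s_3) = 1

Solving yields:
  h_s_1 = 34/11
  h_s_3 = 30/11

Starting state is s_1, so the expected hitting time is h_s_1 = 34/11.

Answer: 34/11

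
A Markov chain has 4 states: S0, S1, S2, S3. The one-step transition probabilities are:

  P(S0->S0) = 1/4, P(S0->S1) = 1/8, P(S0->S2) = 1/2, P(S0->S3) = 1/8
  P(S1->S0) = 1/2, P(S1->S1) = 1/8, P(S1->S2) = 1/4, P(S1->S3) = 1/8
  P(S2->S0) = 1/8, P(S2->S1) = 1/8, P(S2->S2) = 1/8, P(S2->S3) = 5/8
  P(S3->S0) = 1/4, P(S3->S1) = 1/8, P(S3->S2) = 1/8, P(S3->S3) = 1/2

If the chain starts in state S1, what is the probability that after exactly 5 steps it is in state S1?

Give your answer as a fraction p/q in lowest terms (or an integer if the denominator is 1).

Computing P^5 by repeated multiplication:
P^1 =
  S0: [1/4, 1/8, 1/2, 1/8]
  S1: [1/2, 1/8, 1/4, 1/8]
  S2: [1/8, 1/8, 1/8, 5/8]
  S3: [1/4, 1/8, 1/8, 1/2]
P^2 =
  S0: [7/32, 1/8, 15/64, 27/64]
  S1: [1/4, 1/8, 21/64, 19/64]
  S2: [17/64, 1/8, 3/16, 27/64]
  S3: [17/64, 1/8, 15/64, 3/8]
P^3 =
  S0: [129/512, 1/8, 57/256, 205/512]
  S1: [123/512, 1/8, 15/64, 205/512]
  S2: [33/128, 1/8, 123/512, 193/512]
  S3: [129/512, 1/8, 123/512, 49/128]
P^4 =
  S0: [519/2048, 1/8, 963/4096, 1583/4096]
  S1: [129/512, 1/8, 945/4096, 1607/4096]
  S2: [1029/4096, 1/8, 243/1024, 1583/4096]
  S3: [1029/4096, 1/8, 963/4096, 199/512]
P^5 =
  S0: [8253/32768, 1/8, 3861/16384, 12697/32768]
  S1: [8271/32768, 1/8, 963/4096, 12697/32768]
  S2: [2061/8192, 1/8, 7695/32768, 12733/32768]
  S3: [8253/32768, 1/8, 7695/32768, 3181/8192]

(P^5)[S1 -> S1] = 1/8

Answer: 1/8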